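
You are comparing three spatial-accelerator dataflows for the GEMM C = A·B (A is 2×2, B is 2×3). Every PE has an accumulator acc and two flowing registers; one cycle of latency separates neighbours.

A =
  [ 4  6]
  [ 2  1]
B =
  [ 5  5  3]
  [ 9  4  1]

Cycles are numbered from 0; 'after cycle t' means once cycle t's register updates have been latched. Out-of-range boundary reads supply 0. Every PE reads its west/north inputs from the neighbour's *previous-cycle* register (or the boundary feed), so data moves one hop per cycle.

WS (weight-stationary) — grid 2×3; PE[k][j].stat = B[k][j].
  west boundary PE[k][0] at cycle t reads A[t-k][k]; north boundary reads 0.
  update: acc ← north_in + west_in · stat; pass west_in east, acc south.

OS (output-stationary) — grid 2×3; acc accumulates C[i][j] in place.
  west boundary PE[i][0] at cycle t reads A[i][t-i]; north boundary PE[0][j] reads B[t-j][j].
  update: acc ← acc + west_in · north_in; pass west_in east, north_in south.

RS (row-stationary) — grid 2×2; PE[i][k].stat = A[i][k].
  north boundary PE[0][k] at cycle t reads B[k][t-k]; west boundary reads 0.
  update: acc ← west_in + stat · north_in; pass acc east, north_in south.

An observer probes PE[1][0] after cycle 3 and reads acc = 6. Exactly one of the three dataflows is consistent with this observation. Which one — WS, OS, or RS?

WS (2×3 grid), PE[1][0]:
  @0  [1,0]  acc 0  |  →0  ↓0
  @1  [1,0]  acc 74  |  →6  ↓74
  @2  [1,0]  acc 19  |  →1  ↓19
  @3  [1,0]  acc 0  |  →0  ↓0
OS (2×3 grid), PE[1][0]:
  @0  [1,0]  acc 0  |  →0  ↓0
  @1  [1,0]  acc 10  |  →2  ↓5
  @2  [1,0]  acc 19  |  →1  ↓9
  @3  [1,0]  acc 19  |  →0  ↓0
RS (2×2 grid), PE[1][0]:
  @0  [1,0]  acc 0  |  →0  ↓0
  @1  [1,0]  acc 10  |  →10  ↓5
  @2  [1,0]  acc 10  |  →10  ↓5
  @3  [1,0]  acc 6  |  →6  ↓3

dataflow = RS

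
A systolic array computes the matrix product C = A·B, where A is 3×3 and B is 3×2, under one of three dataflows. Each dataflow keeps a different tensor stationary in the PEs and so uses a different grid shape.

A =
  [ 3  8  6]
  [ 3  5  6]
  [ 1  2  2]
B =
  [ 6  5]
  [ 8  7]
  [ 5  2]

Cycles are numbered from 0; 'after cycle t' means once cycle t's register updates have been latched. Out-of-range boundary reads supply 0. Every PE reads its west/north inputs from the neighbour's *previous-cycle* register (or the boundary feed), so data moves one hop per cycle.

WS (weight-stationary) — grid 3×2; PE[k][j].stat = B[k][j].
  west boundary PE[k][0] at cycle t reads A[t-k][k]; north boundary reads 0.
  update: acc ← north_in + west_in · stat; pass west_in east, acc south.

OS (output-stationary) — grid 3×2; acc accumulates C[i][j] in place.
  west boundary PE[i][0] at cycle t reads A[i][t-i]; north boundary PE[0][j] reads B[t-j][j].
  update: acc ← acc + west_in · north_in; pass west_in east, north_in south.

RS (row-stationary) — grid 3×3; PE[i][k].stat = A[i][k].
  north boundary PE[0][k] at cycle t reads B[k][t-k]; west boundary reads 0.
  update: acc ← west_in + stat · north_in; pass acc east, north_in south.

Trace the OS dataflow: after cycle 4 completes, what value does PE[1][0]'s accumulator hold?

OS on a 3×2 grid — tracing PE[1][0] and its feeders:
  [0] (0,0) acc=18 (h:3 v:6)
  [0] (1,0) acc=0 (h:0 v:0)
  [1] (0,0) acc=82 (h:8 v:8)
  [1] (1,0) acc=18 (h:3 v:6)
  [2] (0,0) acc=112 (h:6 v:5)
  [2] (1,0) acc=58 (h:5 v:8)
  [3] (0,0) acc=112 (h:0 v:0)
  [3] (1,0) acc=88 (h:6 v:5)
  [4] (0,0) acc=112 (h:0 v:0)
  [4] (1,0) acc=88 (h:0 v:0)

PE[1][0].acc = 88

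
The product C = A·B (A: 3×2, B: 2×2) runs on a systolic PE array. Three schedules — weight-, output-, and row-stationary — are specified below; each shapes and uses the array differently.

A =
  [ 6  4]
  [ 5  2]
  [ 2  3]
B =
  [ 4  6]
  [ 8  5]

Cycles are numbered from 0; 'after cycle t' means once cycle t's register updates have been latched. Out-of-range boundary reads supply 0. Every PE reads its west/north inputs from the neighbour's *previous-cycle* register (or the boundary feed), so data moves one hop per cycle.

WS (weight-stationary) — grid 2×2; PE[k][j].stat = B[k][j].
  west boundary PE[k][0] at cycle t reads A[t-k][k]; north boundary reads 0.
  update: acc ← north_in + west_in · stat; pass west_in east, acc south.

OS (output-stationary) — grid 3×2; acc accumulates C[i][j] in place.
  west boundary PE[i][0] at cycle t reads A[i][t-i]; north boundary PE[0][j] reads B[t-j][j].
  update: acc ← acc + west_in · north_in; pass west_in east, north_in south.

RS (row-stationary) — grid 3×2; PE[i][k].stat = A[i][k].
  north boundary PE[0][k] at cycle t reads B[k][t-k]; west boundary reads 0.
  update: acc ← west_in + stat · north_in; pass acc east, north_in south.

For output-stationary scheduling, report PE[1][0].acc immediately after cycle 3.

PE[1][0].acc = 36

Tracing OS — 3×2 array, target PE[1][0]:
  cycle 0: PE[0][0] → acc 24, east 6, south 4
  cycle 0: PE[1][0] → acc 0, east 0, south 0
  cycle 1: PE[0][0] → acc 56, east 4, south 8
  cycle 1: PE[1][0] → acc 20, east 5, south 4
  cycle 2: PE[0][0] → acc 56, east 0, south 0
  cycle 2: PE[1][0] → acc 36, east 2, south 8
  cycle 3: PE[0][0] → acc 56, east 0, south 0
  cycle 3: PE[1][0] → acc 36, east 0, south 0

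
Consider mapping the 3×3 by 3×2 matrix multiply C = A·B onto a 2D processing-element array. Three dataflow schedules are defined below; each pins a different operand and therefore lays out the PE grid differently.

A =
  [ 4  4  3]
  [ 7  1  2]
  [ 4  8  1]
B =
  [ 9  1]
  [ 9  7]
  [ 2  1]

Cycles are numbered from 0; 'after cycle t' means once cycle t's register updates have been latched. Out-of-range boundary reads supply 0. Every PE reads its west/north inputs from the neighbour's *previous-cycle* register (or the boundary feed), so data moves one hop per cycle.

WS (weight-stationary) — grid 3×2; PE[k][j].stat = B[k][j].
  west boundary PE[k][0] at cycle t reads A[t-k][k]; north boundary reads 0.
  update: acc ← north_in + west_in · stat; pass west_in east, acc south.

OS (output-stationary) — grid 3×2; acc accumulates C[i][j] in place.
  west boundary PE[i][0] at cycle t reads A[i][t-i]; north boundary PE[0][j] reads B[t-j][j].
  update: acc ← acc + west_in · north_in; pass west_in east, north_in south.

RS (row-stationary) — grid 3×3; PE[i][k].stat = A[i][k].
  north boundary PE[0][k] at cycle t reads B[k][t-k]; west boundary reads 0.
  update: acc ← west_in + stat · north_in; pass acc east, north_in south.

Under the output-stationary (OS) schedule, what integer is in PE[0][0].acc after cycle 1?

PE[0][0].acc = 72

OS 3×2: PE[0][0] cycle-by-cycle (with neighbour feeds):
  t=0 PE[0][0]: acc=36 h=4 v=9
  t=1 PE[0][0]: acc=72 h=4 v=9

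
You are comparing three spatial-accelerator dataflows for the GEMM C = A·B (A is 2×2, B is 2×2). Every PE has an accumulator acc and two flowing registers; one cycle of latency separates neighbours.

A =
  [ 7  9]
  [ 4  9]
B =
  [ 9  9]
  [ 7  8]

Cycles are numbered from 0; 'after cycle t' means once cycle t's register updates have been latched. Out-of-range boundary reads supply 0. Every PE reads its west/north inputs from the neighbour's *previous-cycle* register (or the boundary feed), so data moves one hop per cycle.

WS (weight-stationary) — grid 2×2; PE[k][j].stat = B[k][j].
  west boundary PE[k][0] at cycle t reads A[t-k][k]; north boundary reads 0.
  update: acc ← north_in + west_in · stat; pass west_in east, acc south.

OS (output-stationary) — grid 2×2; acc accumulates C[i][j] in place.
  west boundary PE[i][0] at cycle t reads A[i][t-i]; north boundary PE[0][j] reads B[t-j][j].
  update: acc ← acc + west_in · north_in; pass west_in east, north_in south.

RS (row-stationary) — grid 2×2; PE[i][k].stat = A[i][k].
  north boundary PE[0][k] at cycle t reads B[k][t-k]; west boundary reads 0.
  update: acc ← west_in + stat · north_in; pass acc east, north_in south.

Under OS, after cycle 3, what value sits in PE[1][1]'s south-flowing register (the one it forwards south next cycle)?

Tracing OS — 2×2 array, target PE[1][1]:
  c0 r0c1: 0 / 0 / 0
  c0 r1c0: 0 / 0 / 0
  c0 r1c1: 0 / 0 / 0
  c1 r0c1: 63 / 7 / 9
  c1 r1c0: 36 / 4 / 9
  c1 r1c1: 0 / 0 / 0
  c2 r0c1: 135 / 9 / 8
  c2 r1c0: 99 / 9 / 7
  c2 r1c1: 36 / 4 / 9
  c3 r0c1: 135 / 0 / 0
  c3 r1c0: 99 / 0 / 0
  c3 r1c1: 108 / 9 / 8

register = 8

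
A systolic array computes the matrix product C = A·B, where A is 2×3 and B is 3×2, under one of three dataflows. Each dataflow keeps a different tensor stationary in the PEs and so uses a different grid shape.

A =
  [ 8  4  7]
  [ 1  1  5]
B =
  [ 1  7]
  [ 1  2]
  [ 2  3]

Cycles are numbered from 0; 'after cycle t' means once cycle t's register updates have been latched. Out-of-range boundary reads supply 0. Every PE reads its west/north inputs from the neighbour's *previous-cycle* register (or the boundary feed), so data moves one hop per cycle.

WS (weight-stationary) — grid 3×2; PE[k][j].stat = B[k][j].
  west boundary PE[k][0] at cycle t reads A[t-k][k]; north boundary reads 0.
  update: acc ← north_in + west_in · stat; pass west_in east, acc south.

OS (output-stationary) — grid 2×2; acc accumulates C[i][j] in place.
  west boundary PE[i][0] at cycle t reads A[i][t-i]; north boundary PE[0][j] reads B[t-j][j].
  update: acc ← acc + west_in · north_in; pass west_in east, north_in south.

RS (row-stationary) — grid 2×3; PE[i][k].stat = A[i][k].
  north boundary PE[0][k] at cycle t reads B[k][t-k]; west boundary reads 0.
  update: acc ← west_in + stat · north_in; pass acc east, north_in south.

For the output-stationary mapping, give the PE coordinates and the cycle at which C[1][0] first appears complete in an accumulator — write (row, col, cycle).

Under OS, C[1][0] lands at PE[1][0]:
  after 0 — PE[1][0] acc=0, pass-E 0, pass-S 0
  after 1 — PE[1][0] acc=1, pass-E 1, pass-S 1
  after 2 — PE[1][0] acc=2, pass-E 1, pass-S 1
  after 3 — PE[1][0] acc=12, pass-E 5, pass-S 2

(row, col, cycle) = (1, 0, 3)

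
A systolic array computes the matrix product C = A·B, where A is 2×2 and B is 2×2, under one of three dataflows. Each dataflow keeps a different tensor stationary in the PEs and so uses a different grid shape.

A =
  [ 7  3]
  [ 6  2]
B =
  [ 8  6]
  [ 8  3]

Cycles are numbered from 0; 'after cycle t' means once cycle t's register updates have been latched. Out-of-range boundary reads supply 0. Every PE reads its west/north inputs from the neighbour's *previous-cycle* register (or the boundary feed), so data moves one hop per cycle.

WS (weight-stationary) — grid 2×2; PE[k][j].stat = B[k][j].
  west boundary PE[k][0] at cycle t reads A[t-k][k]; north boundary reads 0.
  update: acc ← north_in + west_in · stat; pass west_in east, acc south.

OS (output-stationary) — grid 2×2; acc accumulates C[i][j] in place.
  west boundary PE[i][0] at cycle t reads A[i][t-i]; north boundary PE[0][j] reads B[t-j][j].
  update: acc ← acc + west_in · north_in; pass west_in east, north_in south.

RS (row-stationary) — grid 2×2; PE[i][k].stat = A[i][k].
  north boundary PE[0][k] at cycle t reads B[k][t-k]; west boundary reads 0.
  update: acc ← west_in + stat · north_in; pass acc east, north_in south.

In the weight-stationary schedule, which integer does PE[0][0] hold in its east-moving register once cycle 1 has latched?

register = 6

Tracing WS — 2×2 array, target PE[0][0]:
  t=0 PE[0][0]: acc=56 h=7 v=56
  t=1 PE[0][0]: acc=48 h=6 v=48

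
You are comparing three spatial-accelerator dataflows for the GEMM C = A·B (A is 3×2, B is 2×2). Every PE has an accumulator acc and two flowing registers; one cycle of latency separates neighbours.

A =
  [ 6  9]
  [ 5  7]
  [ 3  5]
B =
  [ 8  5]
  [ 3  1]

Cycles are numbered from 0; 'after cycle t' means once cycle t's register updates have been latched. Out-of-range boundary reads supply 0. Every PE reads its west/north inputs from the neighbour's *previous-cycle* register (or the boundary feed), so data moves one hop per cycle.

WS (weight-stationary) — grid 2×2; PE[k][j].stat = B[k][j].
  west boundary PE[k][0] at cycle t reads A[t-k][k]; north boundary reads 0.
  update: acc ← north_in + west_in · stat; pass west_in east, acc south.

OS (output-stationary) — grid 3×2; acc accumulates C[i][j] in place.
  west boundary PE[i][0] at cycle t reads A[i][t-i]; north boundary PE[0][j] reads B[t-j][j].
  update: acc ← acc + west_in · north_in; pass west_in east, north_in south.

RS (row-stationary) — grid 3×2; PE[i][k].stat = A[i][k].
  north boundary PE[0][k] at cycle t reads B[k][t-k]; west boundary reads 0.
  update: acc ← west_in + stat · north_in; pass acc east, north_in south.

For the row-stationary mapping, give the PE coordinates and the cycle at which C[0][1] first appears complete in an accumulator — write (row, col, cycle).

(row, col, cycle) = (0, 1, 2)

RS — PE[0][1] is where C[0][1] collects:
  step 0 · PE0,1: acc=0; fwd→0 fwd↓0
  step 1 · PE0,1: acc=75; fwd→75 fwd↓3
  step 2 · PE0,1: acc=39; fwd→39 fwd↓1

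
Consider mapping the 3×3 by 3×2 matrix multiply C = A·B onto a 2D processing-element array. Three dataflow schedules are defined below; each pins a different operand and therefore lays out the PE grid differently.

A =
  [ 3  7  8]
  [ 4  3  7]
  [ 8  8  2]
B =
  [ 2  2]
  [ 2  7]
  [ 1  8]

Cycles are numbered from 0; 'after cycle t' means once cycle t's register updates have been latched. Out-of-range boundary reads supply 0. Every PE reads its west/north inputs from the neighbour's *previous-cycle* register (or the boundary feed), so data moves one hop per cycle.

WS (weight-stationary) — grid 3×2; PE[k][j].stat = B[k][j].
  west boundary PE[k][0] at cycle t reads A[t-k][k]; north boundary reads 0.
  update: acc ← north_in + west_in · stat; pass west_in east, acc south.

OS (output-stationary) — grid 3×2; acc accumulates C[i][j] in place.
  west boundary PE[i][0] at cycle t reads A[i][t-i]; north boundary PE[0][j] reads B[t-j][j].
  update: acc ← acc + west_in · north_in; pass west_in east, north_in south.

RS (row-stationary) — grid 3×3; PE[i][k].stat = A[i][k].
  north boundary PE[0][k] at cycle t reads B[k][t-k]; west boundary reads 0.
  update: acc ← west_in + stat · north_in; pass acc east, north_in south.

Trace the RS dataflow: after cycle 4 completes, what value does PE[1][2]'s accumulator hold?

RS on a 3×3 grid — tracing PE[1][2] and its feeders:
  0: (0,2).acc=0  regs=<0,0>
  0: (1,1).acc=0  regs=<0,0>
  0: (1,2).acc=0  regs=<0,0>
  1: (0,2).acc=0  regs=<0,0>
  1: (1,1).acc=0  regs=<0,0>
  1: (1,2).acc=0  regs=<0,0>
  2: (0,2).acc=28  regs=<28,1>
  2: (1,1).acc=14  regs=<14,2>
  2: (1,2).acc=0  regs=<0,0>
  3: (0,2).acc=119  regs=<119,8>
  3: (1,1).acc=29  regs=<29,7>
  3: (1,2).acc=21  regs=<21,1>
  4: (0,2).acc=0  regs=<0,0>
  4: (1,1).acc=0  regs=<0,0>
  4: (1,2).acc=85  regs=<85,8>

PE[1][2].acc = 85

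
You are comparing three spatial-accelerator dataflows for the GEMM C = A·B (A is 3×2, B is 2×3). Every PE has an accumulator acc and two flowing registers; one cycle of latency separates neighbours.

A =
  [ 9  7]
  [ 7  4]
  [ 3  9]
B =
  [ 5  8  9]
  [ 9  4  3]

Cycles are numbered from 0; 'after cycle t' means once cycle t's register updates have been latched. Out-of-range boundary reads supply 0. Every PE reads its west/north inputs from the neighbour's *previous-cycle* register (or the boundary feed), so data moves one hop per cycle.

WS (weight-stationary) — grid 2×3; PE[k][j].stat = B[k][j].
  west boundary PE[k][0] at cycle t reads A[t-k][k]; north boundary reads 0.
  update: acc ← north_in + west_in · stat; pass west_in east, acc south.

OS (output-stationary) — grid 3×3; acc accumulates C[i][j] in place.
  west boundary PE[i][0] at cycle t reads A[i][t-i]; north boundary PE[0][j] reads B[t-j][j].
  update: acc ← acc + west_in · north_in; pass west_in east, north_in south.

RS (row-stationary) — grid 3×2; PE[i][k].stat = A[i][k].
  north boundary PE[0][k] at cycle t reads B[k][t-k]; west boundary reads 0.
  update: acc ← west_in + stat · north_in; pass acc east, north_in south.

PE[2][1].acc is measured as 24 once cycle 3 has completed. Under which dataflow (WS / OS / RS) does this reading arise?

dataflow = OS

— WS: 2×3 array has no PE[2][1].
OS (3×3 grid), PE[2][1]:
  c0 r2c1: 0 / 0 / 0
  c1 r2c1: 0 / 0 / 0
  c2 r2c1: 0 / 0 / 0
  c3 r2c1: 24 / 3 / 8
RS (3×2 grid), PE[2][1]:
  c0 r2c1: 0 / 0 / 0
  c1 r2c1: 0 / 0 / 0
  c2 r2c1: 0 / 0 / 0
  c3 r2c1: 96 / 96 / 9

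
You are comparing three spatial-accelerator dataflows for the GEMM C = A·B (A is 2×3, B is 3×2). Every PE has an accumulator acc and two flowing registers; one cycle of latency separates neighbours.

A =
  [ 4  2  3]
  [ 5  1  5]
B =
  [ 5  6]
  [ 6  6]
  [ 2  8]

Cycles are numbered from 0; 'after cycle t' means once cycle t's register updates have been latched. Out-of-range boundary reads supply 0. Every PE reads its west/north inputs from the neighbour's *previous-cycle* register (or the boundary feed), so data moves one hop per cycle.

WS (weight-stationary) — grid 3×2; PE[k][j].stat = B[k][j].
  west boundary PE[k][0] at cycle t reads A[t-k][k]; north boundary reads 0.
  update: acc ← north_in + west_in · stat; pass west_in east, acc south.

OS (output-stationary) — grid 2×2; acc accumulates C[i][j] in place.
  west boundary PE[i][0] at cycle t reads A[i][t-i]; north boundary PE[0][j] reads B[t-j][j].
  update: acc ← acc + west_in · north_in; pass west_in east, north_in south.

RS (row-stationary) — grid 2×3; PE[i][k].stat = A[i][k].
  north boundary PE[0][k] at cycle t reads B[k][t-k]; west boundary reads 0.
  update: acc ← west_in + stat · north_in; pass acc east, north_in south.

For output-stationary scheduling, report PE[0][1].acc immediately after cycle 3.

PE[0][1].acc = 60

OS on a 2×2 grid — tracing PE[0][1] and its feeders:
  step 0 · PE0,0: acc=20; fwd→4 fwd↓5
  step 0 · PE0,1: acc=0; fwd→0 fwd↓0
  step 1 · PE0,0: acc=32; fwd→2 fwd↓6
  step 1 · PE0,1: acc=24; fwd→4 fwd↓6
  step 2 · PE0,0: acc=38; fwd→3 fwd↓2
  step 2 · PE0,1: acc=36; fwd→2 fwd↓6
  step 3 · PE0,0: acc=38; fwd→0 fwd↓0
  step 3 · PE0,1: acc=60; fwd→3 fwd↓8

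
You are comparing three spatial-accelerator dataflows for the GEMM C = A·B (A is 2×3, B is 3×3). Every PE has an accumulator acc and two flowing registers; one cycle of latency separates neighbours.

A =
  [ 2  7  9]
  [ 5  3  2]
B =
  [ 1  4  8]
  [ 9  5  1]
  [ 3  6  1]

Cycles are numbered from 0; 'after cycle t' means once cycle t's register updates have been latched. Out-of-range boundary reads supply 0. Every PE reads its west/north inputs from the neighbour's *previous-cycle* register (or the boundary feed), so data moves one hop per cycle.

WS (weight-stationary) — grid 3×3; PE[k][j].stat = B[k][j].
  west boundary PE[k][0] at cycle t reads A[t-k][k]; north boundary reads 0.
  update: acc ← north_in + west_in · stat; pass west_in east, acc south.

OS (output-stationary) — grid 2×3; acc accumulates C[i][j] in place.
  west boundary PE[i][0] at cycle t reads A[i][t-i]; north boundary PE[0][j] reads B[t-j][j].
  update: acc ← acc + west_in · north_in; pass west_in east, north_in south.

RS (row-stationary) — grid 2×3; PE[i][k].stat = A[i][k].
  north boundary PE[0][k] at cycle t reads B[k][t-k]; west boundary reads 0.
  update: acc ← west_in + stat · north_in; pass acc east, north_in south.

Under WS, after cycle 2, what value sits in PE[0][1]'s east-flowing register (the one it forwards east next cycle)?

WS 3×3: PE[0][1] cycle-by-cycle (with neighbour feeds):
  [0] (0,0) acc=2 (h:2 v:2)
  [0] (0,1) acc=0 (h:0 v:0)
  [1] (0,0) acc=5 (h:5 v:5)
  [1] (0,1) acc=8 (h:2 v:8)
  [2] (0,0) acc=0 (h:0 v:0)
  [2] (0,1) acc=20 (h:5 v:20)

register = 5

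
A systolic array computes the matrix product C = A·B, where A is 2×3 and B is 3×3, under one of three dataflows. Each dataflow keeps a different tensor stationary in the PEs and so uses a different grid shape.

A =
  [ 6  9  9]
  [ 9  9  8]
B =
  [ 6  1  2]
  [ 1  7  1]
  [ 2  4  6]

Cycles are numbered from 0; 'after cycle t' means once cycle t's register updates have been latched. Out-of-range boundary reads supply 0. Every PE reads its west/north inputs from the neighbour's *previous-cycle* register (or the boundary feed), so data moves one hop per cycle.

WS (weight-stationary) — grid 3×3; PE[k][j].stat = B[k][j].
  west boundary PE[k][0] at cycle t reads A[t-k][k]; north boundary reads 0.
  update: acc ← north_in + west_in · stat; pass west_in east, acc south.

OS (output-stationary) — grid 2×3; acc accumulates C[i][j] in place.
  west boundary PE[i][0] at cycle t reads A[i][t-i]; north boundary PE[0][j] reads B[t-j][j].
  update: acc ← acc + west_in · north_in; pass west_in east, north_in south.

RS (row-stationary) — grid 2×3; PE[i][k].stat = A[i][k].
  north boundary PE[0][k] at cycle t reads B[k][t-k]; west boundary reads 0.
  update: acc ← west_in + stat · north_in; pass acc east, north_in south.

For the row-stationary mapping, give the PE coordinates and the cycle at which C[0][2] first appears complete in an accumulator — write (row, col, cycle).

Under RS, C[0][2] lands at PE[0][2]:
  t=0 PE[0][2]: acc=0 h=0 v=0
  t=1 PE[0][2]: acc=0 h=0 v=0
  t=2 PE[0][2]: acc=63 h=63 v=2
  t=3 PE[0][2]: acc=105 h=105 v=4
  t=4 PE[0][2]: acc=75 h=75 v=6

(row, col, cycle) = (0, 2, 4)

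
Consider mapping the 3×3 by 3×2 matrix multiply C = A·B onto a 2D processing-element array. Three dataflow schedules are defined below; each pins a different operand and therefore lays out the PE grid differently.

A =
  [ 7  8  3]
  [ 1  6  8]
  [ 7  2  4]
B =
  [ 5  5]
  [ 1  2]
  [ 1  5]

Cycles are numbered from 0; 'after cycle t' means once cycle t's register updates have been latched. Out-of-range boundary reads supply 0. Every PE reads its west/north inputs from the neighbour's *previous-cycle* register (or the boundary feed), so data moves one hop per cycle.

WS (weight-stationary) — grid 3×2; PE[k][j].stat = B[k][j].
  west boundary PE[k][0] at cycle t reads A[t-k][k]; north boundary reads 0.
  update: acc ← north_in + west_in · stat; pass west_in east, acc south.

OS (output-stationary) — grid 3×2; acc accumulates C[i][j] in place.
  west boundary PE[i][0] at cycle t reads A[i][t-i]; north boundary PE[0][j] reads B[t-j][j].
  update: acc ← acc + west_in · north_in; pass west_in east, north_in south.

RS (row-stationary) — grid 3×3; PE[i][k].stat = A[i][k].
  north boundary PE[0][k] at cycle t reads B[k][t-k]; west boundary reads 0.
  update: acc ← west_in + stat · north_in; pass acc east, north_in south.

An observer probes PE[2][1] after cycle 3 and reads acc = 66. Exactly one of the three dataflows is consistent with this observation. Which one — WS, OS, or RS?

dataflow = WS

WS (3×2 grid), PE[2][1]:
  after 0 — PE[2][1] acc=0, pass-E 0, pass-S 0
  after 1 — PE[2][1] acc=0, pass-E 0, pass-S 0
  after 2 — PE[2][1] acc=0, pass-E 0, pass-S 0
  after 3 — PE[2][1] acc=66, pass-E 3, pass-S 66
OS (3×2 grid), PE[2][1]:
  after 0 — PE[2][1] acc=0, pass-E 0, pass-S 0
  after 1 — PE[2][1] acc=0, pass-E 0, pass-S 0
  after 2 — PE[2][1] acc=0, pass-E 0, pass-S 0
  after 3 — PE[2][1] acc=35, pass-E 7, pass-S 5
RS (3×3 grid), PE[2][1]:
  after 0 — PE[2][1] acc=0, pass-E 0, pass-S 0
  after 1 — PE[2][1] acc=0, pass-E 0, pass-S 0
  after 2 — PE[2][1] acc=0, pass-E 0, pass-S 0
  after 3 — PE[2][1] acc=37, pass-E 37, pass-S 1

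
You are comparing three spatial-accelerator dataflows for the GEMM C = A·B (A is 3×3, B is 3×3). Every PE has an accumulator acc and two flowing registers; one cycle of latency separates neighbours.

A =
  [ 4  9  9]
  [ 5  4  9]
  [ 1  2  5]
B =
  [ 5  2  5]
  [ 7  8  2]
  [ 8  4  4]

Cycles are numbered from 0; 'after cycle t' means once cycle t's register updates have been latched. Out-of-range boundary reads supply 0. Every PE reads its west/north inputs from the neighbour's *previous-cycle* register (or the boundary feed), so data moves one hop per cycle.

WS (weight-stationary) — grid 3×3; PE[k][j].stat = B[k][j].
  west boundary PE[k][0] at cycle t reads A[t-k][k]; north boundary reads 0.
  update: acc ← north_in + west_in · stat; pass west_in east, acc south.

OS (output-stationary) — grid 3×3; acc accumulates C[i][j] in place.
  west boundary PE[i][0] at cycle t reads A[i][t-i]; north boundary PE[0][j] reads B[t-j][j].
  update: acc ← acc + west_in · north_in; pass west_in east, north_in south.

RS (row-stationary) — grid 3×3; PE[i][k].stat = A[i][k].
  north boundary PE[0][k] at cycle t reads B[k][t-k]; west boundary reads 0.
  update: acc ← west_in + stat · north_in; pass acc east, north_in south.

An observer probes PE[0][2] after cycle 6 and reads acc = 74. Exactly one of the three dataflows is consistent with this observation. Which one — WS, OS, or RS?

Under WS (3×3), PE[0][2]:
  cycle 0: PE[0][2] → acc 0, east 0, south 0
  cycle 1: PE[0][2] → acc 0, east 0, south 0
  cycle 2: PE[0][2] → acc 20, east 4, south 20
  cycle 3: PE[0][2] → acc 25, east 5, south 25
  cycle 4: PE[0][2] → acc 5, east 1, south 5
  cycle 5: PE[0][2] → acc 0, east 0, south 0
  cycle 6: PE[0][2] → acc 0, east 0, south 0
Under OS (3×3), PE[0][2]:
  cycle 0: PE[0][2] → acc 0, east 0, south 0
  cycle 1: PE[0][2] → acc 0, east 0, south 0
  cycle 2: PE[0][2] → acc 20, east 4, south 5
  cycle 3: PE[0][2] → acc 38, east 9, south 2
  cycle 4: PE[0][2] → acc 74, east 9, south 4
  cycle 5: PE[0][2] → acc 74, east 0, south 0
  cycle 6: PE[0][2] → acc 74, east 0, south 0
Under RS (3×3), PE[0][2]:
  cycle 0: PE[0][2] → acc 0, east 0, south 0
  cycle 1: PE[0][2] → acc 0, east 0, south 0
  cycle 2: PE[0][2] → acc 155, east 155, south 8
  cycle 3: PE[0][2] → acc 116, east 116, south 4
  cycle 4: PE[0][2] → acc 74, east 74, south 4
  cycle 5: PE[0][2] → acc 0, east 0, south 0
  cycle 6: PE[0][2] → acc 0, east 0, south 0

dataflow = OS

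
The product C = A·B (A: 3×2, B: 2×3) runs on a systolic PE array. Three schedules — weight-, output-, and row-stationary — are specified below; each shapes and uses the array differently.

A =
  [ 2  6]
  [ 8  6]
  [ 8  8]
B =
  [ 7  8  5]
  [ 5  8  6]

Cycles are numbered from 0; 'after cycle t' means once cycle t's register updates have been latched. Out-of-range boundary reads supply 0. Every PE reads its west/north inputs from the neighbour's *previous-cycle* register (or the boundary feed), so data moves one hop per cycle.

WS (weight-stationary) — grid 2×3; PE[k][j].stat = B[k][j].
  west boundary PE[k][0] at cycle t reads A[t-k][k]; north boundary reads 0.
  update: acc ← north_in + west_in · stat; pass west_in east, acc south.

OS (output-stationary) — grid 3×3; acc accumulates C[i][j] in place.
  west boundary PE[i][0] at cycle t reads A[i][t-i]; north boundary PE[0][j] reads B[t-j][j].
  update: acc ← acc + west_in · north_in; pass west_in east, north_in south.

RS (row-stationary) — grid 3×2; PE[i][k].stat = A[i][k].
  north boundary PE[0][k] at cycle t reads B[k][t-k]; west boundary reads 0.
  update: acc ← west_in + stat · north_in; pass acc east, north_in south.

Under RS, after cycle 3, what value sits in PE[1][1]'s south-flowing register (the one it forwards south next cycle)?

register = 8

RS (3×2). Following PE[1][1] plus its west/north inputs:
  step 0 · PE0,1: acc=0; fwd→0 fwd↓0
  step 0 · PE1,0: acc=0; fwd→0 fwd↓0
  step 0 · PE1,1: acc=0; fwd→0 fwd↓0
  step 1 · PE0,1: acc=44; fwd→44 fwd↓5
  step 1 · PE1,0: acc=56; fwd→56 fwd↓7
  step 1 · PE1,1: acc=0; fwd→0 fwd↓0
  step 2 · PE0,1: acc=64; fwd→64 fwd↓8
  step 2 · PE1,0: acc=64; fwd→64 fwd↓8
  step 2 · PE1,1: acc=86; fwd→86 fwd↓5
  step 3 · PE0,1: acc=46; fwd→46 fwd↓6
  step 3 · PE1,0: acc=40; fwd→40 fwd↓5
  step 3 · PE1,1: acc=112; fwd→112 fwd↓8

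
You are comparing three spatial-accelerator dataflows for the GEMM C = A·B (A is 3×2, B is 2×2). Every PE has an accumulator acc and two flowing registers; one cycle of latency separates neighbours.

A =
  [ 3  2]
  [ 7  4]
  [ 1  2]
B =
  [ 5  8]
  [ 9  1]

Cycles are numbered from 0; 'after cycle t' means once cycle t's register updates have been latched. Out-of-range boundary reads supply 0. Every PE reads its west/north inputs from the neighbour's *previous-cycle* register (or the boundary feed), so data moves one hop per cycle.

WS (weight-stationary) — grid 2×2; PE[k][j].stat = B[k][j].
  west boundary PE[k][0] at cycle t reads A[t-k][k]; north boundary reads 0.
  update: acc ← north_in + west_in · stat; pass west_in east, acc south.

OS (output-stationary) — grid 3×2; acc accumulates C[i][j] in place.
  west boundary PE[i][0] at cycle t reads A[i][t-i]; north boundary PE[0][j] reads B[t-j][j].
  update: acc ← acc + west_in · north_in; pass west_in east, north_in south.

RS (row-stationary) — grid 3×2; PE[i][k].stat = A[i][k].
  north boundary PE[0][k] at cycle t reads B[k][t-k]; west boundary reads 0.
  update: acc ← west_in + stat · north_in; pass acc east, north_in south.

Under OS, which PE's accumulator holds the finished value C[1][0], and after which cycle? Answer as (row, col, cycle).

OS — PE[1][0] is where C[1][0] collects:
  step 0 · PE1,0: acc=0; fwd→0 fwd↓0
  step 1 · PE1,0: acc=35; fwd→7 fwd↓5
  step 2 · PE1,0: acc=71; fwd→4 fwd↓9

(row, col, cycle) = (1, 0, 2)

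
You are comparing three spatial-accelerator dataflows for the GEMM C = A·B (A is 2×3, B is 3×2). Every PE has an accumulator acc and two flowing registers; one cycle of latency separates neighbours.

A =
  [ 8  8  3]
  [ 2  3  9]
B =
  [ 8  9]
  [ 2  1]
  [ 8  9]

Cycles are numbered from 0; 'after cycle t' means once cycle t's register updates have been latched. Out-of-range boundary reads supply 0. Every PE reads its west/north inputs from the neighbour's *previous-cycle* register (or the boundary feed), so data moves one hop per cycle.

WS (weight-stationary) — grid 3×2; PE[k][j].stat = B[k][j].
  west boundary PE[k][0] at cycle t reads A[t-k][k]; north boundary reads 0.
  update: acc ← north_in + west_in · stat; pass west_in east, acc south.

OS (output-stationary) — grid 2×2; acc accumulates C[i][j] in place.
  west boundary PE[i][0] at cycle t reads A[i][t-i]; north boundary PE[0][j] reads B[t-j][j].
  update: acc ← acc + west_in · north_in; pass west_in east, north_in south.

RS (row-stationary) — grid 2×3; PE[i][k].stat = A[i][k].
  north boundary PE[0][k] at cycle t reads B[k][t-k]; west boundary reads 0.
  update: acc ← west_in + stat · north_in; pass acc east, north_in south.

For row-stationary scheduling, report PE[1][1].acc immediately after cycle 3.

PE[1][1].acc = 21

RS 2×3: PE[1][1] cycle-by-cycle (with neighbour feeds):
  c0 r0c1: 0 / 0 / 0
  c0 r1c0: 0 / 0 / 0
  c0 r1c1: 0 / 0 / 0
  c1 r0c1: 80 / 80 / 2
  c1 r1c0: 16 / 16 / 8
  c1 r1c1: 0 / 0 / 0
  c2 r0c1: 80 / 80 / 1
  c2 r1c0: 18 / 18 / 9
  c2 r1c1: 22 / 22 / 2
  c3 r0c1: 0 / 0 / 0
  c3 r1c0: 0 / 0 / 0
  c3 r1c1: 21 / 21 / 1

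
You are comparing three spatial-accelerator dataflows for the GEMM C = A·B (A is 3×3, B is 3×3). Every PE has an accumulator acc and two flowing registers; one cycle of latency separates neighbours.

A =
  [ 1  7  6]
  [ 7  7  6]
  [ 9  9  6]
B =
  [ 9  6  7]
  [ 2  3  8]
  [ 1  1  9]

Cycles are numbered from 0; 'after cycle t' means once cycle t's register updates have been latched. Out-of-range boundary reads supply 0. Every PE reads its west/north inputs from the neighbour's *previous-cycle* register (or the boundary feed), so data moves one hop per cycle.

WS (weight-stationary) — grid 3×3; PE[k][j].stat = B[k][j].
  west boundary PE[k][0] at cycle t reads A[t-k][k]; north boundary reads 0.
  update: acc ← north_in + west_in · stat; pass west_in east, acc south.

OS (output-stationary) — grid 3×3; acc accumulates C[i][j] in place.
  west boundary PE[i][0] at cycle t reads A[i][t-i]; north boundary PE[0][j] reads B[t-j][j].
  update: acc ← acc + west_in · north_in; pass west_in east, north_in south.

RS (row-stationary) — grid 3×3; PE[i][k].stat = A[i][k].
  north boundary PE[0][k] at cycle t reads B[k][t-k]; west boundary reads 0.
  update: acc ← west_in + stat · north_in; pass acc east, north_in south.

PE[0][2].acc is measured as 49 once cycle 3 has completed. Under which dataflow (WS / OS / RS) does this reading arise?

— WS: 3×3; PE[0][2] trace:
  cycle 0: PE[0][2] → acc 0, east 0, south 0
  cycle 1: PE[0][2] → acc 0, east 0, south 0
  cycle 2: PE[0][2] → acc 7, east 1, south 7
  cycle 3: PE[0][2] → acc 49, east 7, south 49
— OS: 3×3; PE[0][2] trace:
  cycle 0: PE[0][2] → acc 0, east 0, south 0
  cycle 1: PE[0][2] → acc 0, east 0, south 0
  cycle 2: PE[0][2] → acc 7, east 1, south 7
  cycle 3: PE[0][2] → acc 63, east 7, south 8
— RS: 3×3; PE[0][2] trace:
  cycle 0: PE[0][2] → acc 0, east 0, south 0
  cycle 1: PE[0][2] → acc 0, east 0, south 0
  cycle 2: PE[0][2] → acc 29, east 29, south 1
  cycle 3: PE[0][2] → acc 33, east 33, south 1

dataflow = WS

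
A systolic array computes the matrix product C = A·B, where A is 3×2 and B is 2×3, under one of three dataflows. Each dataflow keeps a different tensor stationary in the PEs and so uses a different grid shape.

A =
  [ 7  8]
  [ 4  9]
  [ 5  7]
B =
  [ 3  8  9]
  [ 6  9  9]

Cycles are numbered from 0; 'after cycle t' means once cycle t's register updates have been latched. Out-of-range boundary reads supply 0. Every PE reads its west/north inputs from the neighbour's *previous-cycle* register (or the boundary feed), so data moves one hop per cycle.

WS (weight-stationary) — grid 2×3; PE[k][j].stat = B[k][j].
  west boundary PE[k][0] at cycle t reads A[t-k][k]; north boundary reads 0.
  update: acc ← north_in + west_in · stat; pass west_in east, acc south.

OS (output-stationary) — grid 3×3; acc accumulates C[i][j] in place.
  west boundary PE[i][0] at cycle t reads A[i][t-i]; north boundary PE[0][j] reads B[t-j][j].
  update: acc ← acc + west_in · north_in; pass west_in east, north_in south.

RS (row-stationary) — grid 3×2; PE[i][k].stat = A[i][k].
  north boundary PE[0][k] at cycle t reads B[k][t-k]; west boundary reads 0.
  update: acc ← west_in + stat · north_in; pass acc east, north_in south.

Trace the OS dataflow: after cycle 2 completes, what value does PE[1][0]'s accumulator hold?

PE[1][0].acc = 66

OS 3×3: PE[1][0] cycle-by-cycle (with neighbour feeds):
  after 0 — PE[0][0] acc=21, pass-E 7, pass-S 3
  after 0 — PE[1][0] acc=0, pass-E 0, pass-S 0
  after 1 — PE[0][0] acc=69, pass-E 8, pass-S 6
  after 1 — PE[1][0] acc=12, pass-E 4, pass-S 3
  after 2 — PE[0][0] acc=69, pass-E 0, pass-S 0
  after 2 — PE[1][0] acc=66, pass-E 9, pass-S 6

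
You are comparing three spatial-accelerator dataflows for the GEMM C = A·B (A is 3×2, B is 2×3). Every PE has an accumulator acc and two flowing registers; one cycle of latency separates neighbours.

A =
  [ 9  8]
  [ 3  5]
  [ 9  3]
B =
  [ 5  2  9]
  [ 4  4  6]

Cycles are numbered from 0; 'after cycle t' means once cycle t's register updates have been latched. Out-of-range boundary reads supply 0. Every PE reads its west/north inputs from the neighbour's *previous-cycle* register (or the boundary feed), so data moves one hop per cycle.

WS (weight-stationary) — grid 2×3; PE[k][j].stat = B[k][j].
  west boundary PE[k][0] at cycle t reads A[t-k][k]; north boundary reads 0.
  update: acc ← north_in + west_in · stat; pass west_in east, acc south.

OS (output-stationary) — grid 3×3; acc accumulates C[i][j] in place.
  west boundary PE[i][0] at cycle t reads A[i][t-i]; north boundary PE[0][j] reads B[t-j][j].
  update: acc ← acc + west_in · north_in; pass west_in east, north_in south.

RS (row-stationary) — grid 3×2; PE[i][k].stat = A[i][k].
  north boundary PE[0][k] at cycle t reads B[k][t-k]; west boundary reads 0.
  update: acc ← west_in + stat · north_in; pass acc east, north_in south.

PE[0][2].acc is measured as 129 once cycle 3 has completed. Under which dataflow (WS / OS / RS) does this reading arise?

dataflow = OS

WS [2×3] PE[0][2] across cycles:
  cycle 0: PE[0][2] → acc 0, east 0, south 0
  cycle 1: PE[0][2] → acc 0, east 0, south 0
  cycle 2: PE[0][2] → acc 81, east 9, south 81
  cycle 3: PE[0][2] → acc 27, east 3, south 27
OS [3×3] PE[0][2] across cycles:
  cycle 0: PE[0][2] → acc 0, east 0, south 0
  cycle 1: PE[0][2] → acc 0, east 0, south 0
  cycle 2: PE[0][2] → acc 81, east 9, south 9
  cycle 3: PE[0][2] → acc 129, east 8, south 6
RS (3×2): PE[0][2] does not exist.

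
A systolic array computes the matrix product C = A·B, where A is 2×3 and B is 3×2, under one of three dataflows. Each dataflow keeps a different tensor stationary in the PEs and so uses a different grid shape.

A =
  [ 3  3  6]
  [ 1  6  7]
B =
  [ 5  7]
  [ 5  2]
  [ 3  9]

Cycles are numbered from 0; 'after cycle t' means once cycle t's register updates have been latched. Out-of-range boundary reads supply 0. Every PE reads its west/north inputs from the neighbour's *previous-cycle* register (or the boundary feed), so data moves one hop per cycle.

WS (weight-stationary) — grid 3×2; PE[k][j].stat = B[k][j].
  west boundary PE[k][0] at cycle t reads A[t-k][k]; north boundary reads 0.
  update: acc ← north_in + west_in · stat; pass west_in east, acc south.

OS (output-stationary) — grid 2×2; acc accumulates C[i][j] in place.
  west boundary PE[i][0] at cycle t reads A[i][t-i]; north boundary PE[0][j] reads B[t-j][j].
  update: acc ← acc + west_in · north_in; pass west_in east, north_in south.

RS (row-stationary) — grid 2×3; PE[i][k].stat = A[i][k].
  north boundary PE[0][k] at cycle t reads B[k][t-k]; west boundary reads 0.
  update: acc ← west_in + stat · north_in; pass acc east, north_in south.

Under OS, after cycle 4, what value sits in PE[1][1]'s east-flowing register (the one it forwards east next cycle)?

register = 7

OS (2×2). Following PE[1][1] plus its west/north inputs:
  [0] (0,1) acc=0 (h:0 v:0)
  [0] (1,0) acc=0 (h:0 v:0)
  [0] (1,1) acc=0 (h:0 v:0)
  [1] (0,1) acc=21 (h:3 v:7)
  [1] (1,0) acc=5 (h:1 v:5)
  [1] (1,1) acc=0 (h:0 v:0)
  [2] (0,1) acc=27 (h:3 v:2)
  [2] (1,0) acc=35 (h:6 v:5)
  [2] (1,1) acc=7 (h:1 v:7)
  [3] (0,1) acc=81 (h:6 v:9)
  [3] (1,0) acc=56 (h:7 v:3)
  [3] (1,1) acc=19 (h:6 v:2)
  [4] (0,1) acc=81 (h:0 v:0)
  [4] (1,0) acc=56 (h:0 v:0)
  [4] (1,1) acc=82 (h:7 v:9)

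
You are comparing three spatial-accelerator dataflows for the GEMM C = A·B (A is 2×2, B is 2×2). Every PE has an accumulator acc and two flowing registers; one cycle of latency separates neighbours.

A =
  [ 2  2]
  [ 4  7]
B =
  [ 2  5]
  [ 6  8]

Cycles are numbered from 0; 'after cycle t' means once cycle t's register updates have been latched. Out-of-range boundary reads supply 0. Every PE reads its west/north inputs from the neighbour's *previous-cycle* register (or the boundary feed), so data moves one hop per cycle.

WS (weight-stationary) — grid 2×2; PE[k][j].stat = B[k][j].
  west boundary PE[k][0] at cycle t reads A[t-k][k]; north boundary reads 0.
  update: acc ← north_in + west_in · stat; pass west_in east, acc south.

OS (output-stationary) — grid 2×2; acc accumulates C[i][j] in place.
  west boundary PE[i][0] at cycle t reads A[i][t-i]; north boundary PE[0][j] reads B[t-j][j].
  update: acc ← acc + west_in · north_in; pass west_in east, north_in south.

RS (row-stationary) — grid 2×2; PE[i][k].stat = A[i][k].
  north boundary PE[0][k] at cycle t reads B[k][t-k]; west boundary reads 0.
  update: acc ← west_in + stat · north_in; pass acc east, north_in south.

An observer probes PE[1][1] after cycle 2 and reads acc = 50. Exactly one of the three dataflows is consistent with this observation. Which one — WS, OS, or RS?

dataflow = RS

— WS: 2×2; PE[1][1] trace:
  0: (1,1).acc=0  regs=<0,0>
  1: (1,1).acc=0  regs=<0,0>
  2: (1,1).acc=26  regs=<2,26>
— OS: 2×2; PE[1][1] trace:
  0: (1,1).acc=0  regs=<0,0>
  1: (1,1).acc=0  regs=<0,0>
  2: (1,1).acc=20  regs=<4,5>
— RS: 2×2; PE[1][1] trace:
  0: (1,1).acc=0  regs=<0,0>
  1: (1,1).acc=0  regs=<0,0>
  2: (1,1).acc=50  regs=<50,6>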